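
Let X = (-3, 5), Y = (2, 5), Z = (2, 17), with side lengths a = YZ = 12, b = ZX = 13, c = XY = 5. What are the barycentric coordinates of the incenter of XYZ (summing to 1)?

The incenter has barycentric coordinates proportional to the opposite side lengths: (12 : 13 : 5).
Normalizing by 12+13+5 = 30 gives (2/5, 13/30, 1/6).

(2/5, 13/30, 1/6)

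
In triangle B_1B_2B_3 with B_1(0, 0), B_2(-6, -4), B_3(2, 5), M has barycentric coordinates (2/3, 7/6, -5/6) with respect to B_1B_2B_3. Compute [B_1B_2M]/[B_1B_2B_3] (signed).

The signed ratio [B_1B_2M]/[B_1B_2B_3] equals the barycentric coordinate of M at vertex B_3, which is -5/6.

-5/6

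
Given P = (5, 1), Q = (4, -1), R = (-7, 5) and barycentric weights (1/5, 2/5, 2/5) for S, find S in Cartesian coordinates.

S = (1/5)·P + (2/5)·Q + (2/5)·R.
x-coordinate: (1/5)·5 + (2/5)·4 + (2/5)·(-7) = -1/5.
y-coordinate: (1/5)·1 + (2/5)·(-1) + (2/5)·5 = 9/5.

(-1/5, 9/5)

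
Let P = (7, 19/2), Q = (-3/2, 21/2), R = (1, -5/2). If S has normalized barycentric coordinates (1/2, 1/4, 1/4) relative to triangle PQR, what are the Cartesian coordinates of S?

S = (1/2)·P + (1/4)·Q + (1/4)·R.
x-coordinate: (1/2)·7 + (1/4)·(-3/2) + (1/4)·1 = 27/8.
y-coordinate: (1/2)·(19/2) + (1/4)·(21/2) + (1/4)·(-5/2) = 27/4.

(27/8, 27/4)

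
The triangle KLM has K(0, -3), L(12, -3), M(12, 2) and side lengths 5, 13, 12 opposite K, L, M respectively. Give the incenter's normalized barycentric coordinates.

(1/6, 13/30, 2/5)

The incenter has barycentric coordinates proportional to the opposite side lengths: (5 : 13 : 12).
Normalizing by 5+13+12 = 30 gives (1/6, 13/30, 2/5).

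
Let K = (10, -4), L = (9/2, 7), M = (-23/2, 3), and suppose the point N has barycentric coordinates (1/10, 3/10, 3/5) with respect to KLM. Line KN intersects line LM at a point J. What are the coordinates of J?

Line KN meets LM where the K-coordinate vanishes; zeroing N's K-weight and renormalizing leaves L, M-weights 3/10 : 3/5 → (1/3, 2/3).
So J = (1/3)·L + (2/3)·M = (-37/6, 13/3).

(-37/6, 13/3)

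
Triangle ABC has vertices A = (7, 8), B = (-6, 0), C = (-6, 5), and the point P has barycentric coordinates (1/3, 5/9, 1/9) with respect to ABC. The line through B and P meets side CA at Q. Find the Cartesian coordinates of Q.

Line BP meets CA where the B-coordinate vanishes; zeroing P's B-weight and renormalizing leaves C, A-weights 1/9 : 1/3 → (1/4, 3/4).
So Q = (1/4)·C + (3/4)·A = (15/4, 29/4).

(15/4, 29/4)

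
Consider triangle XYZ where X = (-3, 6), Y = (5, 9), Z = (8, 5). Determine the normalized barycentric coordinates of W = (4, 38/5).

(1/5, 3/5, 1/5)

Signed area of the reference triangle: [XYZ] = ½·((-3)·(9−5) + 5·(5−6) + 8·(6−9)) = ½·(-12 − 5 − 24) = -41/2.
[WYZ] = ½·(4·(9−5) + 5·(5−(38/5)) + 8·(38/5−9)) = ½·(16 − 13 − 56/5) = -41/10, so the X-coordinate is (-41/10)/(-41/2) = 1/5.
[XWZ] = ½·((-3)·(38/5−5) + 4·(5−6) + 8·(6−(38/5))) = ½·(-39/5 − 4 − 64/5) = -123/10, so the Y-coordinate is 3/5.
[XYW] = ½·((-3)·(9−(38/5)) + 5·(38/5−6) + 4·(6−9)) = ½·(-21/5 + 8 − 12) = -41/10, so the Z-coordinate is 1/5.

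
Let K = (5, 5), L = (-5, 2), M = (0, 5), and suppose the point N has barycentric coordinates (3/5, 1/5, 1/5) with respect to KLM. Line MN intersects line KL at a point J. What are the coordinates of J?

(5/2, 17/4)

Line MN meets KL where the M-coordinate vanishes; zeroing N's M-weight and renormalizing leaves K, L-weights 3/5 : 1/5 → (3/4, 1/4).
So J = (3/4)·K + (1/4)·L = (5/2, 17/4).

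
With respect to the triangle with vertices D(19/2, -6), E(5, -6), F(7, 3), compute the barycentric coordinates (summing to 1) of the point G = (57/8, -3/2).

Signed area of the reference triangle: [DEF] = ½·((19/2)·(-6−3) + 5·(3−(-6)) + 7·(-6−(-6))) = ½·(-171/2 + 45 + 0) = -81/4.
[GEF] = ½·((57/8)·(-6−3) + 5·(3−(-3/2)) + 7·(-3/2−(-6))) = ½·(-513/8 + 45/2 + 63/2) = -81/16, so the D-coordinate is (-81/16)/(-81/4) = 1/4.
[DGF] = ½·((19/2)·(-3/2−3) + (57/8)·(3−(-6)) + 7·(-6−(-3/2))) = ½·(-171/4 + 513/8 − 63/2) = -81/16, so the E-coordinate is 1/4.
[DEG] = ½·((19/2)·(-6−(-3/2)) + 5·(-3/2−(-6)) + (57/8)·(-6−(-6))) = ½·(-171/4 + 45/2 + 0) = -81/8, so the F-coordinate is 1/2.
Check: 1/4 + 1/4 + 1/2 = 1.

(1/4, 1/4, 1/2)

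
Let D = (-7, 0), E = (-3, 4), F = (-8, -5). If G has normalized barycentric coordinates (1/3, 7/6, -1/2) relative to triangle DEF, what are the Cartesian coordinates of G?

G = (1/3)·D + (7/6)·E + (-1/2)·F.
x-coordinate: (1/3)·(-7) + (7/6)·(-3) + (-1/2)·(-8) = -11/6.
y-coordinate: (1/3)·0 + (7/6)·4 + (-1/2)·(-5) = 43/6.

(-11/6, 43/6)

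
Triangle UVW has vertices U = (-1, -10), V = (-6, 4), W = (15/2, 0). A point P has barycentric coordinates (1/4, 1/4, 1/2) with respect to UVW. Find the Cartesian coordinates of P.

P = (1/4)·U + (1/4)·V + (1/2)·W.
x-coordinate: (1/4)·(-1) + (1/4)·(-6) + (1/2)·(15/2) = 2.
y-coordinate: (1/4)·(-10) + (1/4)·4 + (1/2)·0 = -3/2.

(2, -3/2)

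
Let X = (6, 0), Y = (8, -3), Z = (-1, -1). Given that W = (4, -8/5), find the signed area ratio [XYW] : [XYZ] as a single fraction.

[XYZ] = ½·(6·(-3−(-1)) + 8·(-1−0) + (-1)·(0−(-3))) = ½·(-12 − 8 − 3) = -23/2.
[XYW] = ½·(6·(-3−(-8/5)) + 8·(-8/5−0) + 4·(0−(-3))) = ½·(-42/5 − 64/5 + 12) = -23/5, so the ratio is (-23/5)/(-23/2) = 2/5.

2/5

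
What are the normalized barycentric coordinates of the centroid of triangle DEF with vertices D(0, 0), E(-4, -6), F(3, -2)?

The centroid is the average of the vertices, so each weight is 1/3.

(1/3, 1/3, 1/3)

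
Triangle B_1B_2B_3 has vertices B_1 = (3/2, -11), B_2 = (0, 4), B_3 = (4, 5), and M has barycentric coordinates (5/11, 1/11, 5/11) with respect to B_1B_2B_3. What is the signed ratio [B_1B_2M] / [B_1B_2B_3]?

5/11

The signed ratio [B_1B_2M]/[B_1B_2B_3] equals the barycentric coordinate of M at vertex B_3, which is 5/11.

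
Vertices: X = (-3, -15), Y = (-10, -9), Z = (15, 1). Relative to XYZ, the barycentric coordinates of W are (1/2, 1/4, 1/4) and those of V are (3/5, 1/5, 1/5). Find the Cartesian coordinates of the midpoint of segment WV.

(-21/40, -201/20)

Barycentric coordinates of the midpoint are the average: (11/20, 9/40, 9/40).
Converting: (11/20)·X + (9/40)·Y + (9/40)·Z = (-21/40, -201/20).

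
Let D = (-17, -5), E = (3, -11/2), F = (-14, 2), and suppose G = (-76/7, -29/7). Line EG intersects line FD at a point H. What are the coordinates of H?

(-82/5, -18/5)

Barycentric coordinates of G with respect to DEF: (4/7, 2/7, 1/7).
On side FD the E-coordinate is zero; dropping G's E-weight 2/7 and renormalizing the remaining 1/7 : 4/7 gives weights 1/5, 4/5 on F, D.
H = (1/5)·(-14, 2) + (4/5)·(-17, -5) = (-82/5, -18/5).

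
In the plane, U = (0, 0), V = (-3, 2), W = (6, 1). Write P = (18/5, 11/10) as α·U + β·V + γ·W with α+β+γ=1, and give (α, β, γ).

Signed area of the reference triangle: [UVW] = ½·(0·(2−1) + (-3)·(1−0) + 6·(0−2)) = ½·(0 − 3 − 12) = -15/2.
[PVW] = ½·((18/5)·(2−1) + (-3)·(1−(11/10)) + 6·(11/10−2)) = ½·(18/5 + 3/10 − 27/5) = -3/4, so the U-coordinate is (-3/4)/(-15/2) = 1/10.
[UPW] = ½·(0·(11/10−1) + (18/5)·(1−0) + 6·(0−(11/10))) = ½·(0 + 18/5 − 33/5) = -3/2, so the V-coordinate is 1/5.
[UVP] = ½·(0·(2−(11/10)) + (-3)·(11/10−0) + (18/5)·(0−2)) = ½·(0 − 33/10 − 36/5) = -21/4, so the W-coordinate is 7/10.
Check: 1/10 + 1/5 + 7/10 = 1.

(1/10, 1/5, 7/10)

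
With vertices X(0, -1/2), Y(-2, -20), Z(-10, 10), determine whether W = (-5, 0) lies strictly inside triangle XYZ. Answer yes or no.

yes

Barycentric coordinates of W: (35/108, 95/432, 197/432).
The three coordinates are positive, positive, positive; a point is interior exactly when all three are positive.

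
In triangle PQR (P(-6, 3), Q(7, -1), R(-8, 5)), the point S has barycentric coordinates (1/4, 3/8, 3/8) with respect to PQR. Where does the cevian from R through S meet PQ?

(9/5, 3/5)

Line RS meets PQ where the R-coordinate vanishes; zeroing S's R-weight and renormalizing leaves P, Q-weights 1/4 : 3/8 → (2/5, 3/5).
So T = (2/5)·P + (3/5)·Q = (9/5, 3/5).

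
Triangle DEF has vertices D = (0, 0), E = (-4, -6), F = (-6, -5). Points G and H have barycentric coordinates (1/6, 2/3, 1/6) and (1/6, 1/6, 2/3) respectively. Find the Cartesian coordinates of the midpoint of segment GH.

Barycentric coordinates of the midpoint are the average: (1/6, 5/12, 5/12).
Converting: (1/6)·D + (5/12)·E + (5/12)·F = (-25/6, -55/12).

(-25/6, -55/12)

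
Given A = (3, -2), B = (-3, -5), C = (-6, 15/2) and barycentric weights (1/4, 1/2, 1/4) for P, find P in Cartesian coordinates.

P = (1/4)·A + (1/2)·B + (1/4)·C.
x-coordinate: (1/4)·3 + (1/2)·(-3) + (1/4)·(-6) = -9/4.
y-coordinate: (1/4)·(-2) + (1/2)·(-5) + (1/4)·(15/2) = -9/8.

(-9/4, -9/8)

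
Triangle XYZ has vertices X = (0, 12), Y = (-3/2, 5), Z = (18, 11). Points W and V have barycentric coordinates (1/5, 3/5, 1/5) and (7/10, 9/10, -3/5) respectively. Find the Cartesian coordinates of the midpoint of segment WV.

(-189/40, 139/20)

Barycentric coordinates of the midpoint are the average: (9/20, 3/4, -1/5).
Converting: (9/20)·X + (3/4)·Y + (-1/5)·Z = (-189/40, 139/20).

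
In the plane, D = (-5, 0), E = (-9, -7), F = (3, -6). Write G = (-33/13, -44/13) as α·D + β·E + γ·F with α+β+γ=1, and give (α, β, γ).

Signed area of the reference triangle: [DEF] = ½·((-5)·(-7−(-6)) + (-9)·(-6−0) + 3·(0−(-7))) = ½·(5 + 54 + 21) = 40.
[GEF] = ½·((-33/13)·(-7−(-6)) + (-9)·(-6−(-44/13)) + 3·(-44/13−(-7))) = ½·(33/13 + 306/13 + 141/13) = 240/13, so the D-coordinate is (240/13)/40 = 6/13.
[DGF] = ½·((-5)·(-44/13−(-6)) + (-33/13)·(-6−0) + 3·(0−(-44/13))) = ½·(-170/13 + 198/13 + 132/13) = 80/13, so the E-coordinate is 2/13.
[DEG] = ½·((-5)·(-7−(-44/13)) + (-9)·(-44/13−0) + (-33/13)·(0−(-7))) = ½·(235/13 + 396/13 − 231/13) = 200/13, so the F-coordinate is 5/13.

(6/13, 2/13, 5/13)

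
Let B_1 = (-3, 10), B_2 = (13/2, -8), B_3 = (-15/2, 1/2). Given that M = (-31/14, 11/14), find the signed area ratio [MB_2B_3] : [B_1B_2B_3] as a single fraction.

[B_1B_2B_3] = ½·((-3)·(-8−(1/2)) + (13/2)·(1/2−10) + (-15/2)·(10−(-8))) = ½·(51/2 − 247/4 − 135) = -685/8.
[MB_2B_3] = ½·((-31/14)·(-8−(1/2)) + (13/2)·(1/2−(11/14)) + (-15/2)·(11/14−(-8))) = ½·(527/28 − 13/7 − 1845/28) = -685/28, so the ratio is (-685/28)/(-685/8) = 2/7.

2/7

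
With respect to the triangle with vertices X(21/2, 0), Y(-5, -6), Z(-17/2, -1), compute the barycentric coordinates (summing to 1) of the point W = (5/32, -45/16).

Signed area of the reference triangle: [XYZ] = ½·((21/2)·(-6−(-1)) + (-5)·(-1−0) + (-17/2)·(0−(-6))) = ½·(-105/2 + 5 − 51) = -197/4.
[WYZ] = ½·((5/32)·(-6−(-1)) + (-5)·(-1−(-45/16)) + (-17/2)·(-45/16−(-6))) = ½·(-25/32 − 145/16 − 867/32) = -591/32, so the X-coordinate is (-591/32)/(-197/4) = 3/8.
[XWZ] = ½·((21/2)·(-45/16−(-1)) + (5/32)·(-1−0) + (-17/2)·(0−(-45/16))) = ½·(-609/32 − 5/32 − 765/32) = -1379/64, so the Y-coordinate is 7/16.
[XYW] = ½·((21/2)·(-6−(-45/16)) + (-5)·(-45/16−0) + (5/32)·(0−(-6))) = ½·(-1071/32 + 225/16 + 15/16) = -591/64, so the Z-coordinate is 3/16.
Check: 3/8 + 7/16 + 3/16 = 1.

(3/8, 7/16, 3/16)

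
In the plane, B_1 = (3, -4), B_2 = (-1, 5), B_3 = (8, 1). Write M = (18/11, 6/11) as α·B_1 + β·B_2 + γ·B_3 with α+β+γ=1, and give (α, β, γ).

(5/11, 5/11, 1/11)

Signed area of the reference triangle: [B_1B_2B_3] = ½·(3·(5−1) + (-1)·(1−(-4)) + 8·(-4−5)) = ½·(12 − 5 − 72) = -65/2.
[MB_2B_3] = ½·((18/11)·(5−1) + (-1)·(1−(6/11)) + 8·(6/11−5)) = ½·(72/11 − 5/11 − 392/11) = -325/22, so the B_1-coordinate is (-325/22)/(-65/2) = 5/11.
[B_1MB_3] = ½·(3·(6/11−1) + (18/11)·(1−(-4)) + 8·(-4−(6/11))) = ½·(-15/11 + 90/11 − 400/11) = -325/22, so the B_2-coordinate is 5/11.
[B_1B_2M] = ½·(3·(5−(6/11)) + (-1)·(6/11−(-4)) + (18/11)·(-4−5)) = ½·(147/11 − 50/11 − 162/11) = -65/22, so the B_3-coordinate is 1/11.
Check: 5/11 + 5/11 + 1/11 = 1.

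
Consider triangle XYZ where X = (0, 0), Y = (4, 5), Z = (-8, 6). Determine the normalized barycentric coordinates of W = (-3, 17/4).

Signed area of the reference triangle: [XYZ] = ½·(0·(5−6) + 4·(6−0) + (-8)·(0−5)) = ½·(0 + 24 + 40) = 32.
[WYZ] = ½·((-3)·(5−6) + 4·(6−(17/4)) + (-8)·(17/4−5)) = ½·(3 + 7 + 6) = 8, so the X-coordinate is 8/32 = 1/4.
[XWZ] = ½·(0·(17/4−6) + (-3)·(6−0) + (-8)·(0−(17/4))) = ½·(0 − 18 + 34) = 8, so the Y-coordinate is 1/4.
[XYW] = ½·(0·(5−(17/4)) + 4·(17/4−0) + (-3)·(0−5)) = ½·(0 + 17 + 15) = 16, so the Z-coordinate is 1/2.

(1/4, 1/4, 1/2)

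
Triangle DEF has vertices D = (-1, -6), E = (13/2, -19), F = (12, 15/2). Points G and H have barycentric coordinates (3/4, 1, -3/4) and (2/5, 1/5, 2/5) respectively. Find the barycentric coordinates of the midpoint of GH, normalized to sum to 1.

Since both coordinate triples sum to 1, the midpoint's barycentrics are the componentwise average.
(3/4+2/5)/2 = 23/40; similarly 3/5 and -7/40.

(23/40, 3/5, -7/40)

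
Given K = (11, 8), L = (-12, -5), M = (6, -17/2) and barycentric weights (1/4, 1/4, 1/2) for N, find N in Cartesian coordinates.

N = (1/4)·K + (1/4)·L + (1/2)·M.
x-coordinate: (1/4)·11 + (1/4)·(-12) + (1/2)·6 = 11/4.
y-coordinate: (1/4)·8 + (1/4)·(-5) + (1/2)·(-17/2) = -7/2.

(11/4, -7/2)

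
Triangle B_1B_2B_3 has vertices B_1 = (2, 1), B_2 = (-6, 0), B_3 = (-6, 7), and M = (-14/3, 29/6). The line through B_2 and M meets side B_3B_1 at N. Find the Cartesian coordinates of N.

Barycentric coordinates of M with respect to B_1B_2B_3: (1/6, 1/6, 2/3).
On side B_3B_1 the B_2-coordinate is zero; dropping M's B_2-weight 1/6 and renormalizing the remaining 2/3 : 1/6 gives weights 4/5, 1/5 on B_3, B_1.
N = (4/5)·(-6, 7) + (1/5)·(2, 1) = (-22/5, 29/5).

(-22/5, 29/5)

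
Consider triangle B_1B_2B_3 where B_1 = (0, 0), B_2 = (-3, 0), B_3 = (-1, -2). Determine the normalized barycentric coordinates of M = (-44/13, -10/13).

Signed area of the reference triangle: [B_1B_2B_3] = ½·(0·(0−(-2)) + (-3)·(-2−0) + (-1)·(0−0)) = ½·(0 + 6 + 0) = 3.
[MB_2B_3] = ½·((-44/13)·(0−(-2)) + (-3)·(-2−(-10/13)) + (-1)·(-10/13−0)) = ½·(-88/13 + 48/13 + 10/13) = -15/13, so the B_1-coordinate is (-15/13)/3 = -5/13.
[B_1MB_3] = ½·(0·(-10/13−(-2)) + (-44/13)·(-2−0) + (-1)·(0−(-10/13))) = ½·(0 + 88/13 − 10/13) = 3, so the B_2-coordinate is 1.
[B_1B_2M] = ½·(0·(0−(-10/13)) + (-3)·(-10/13−0) + (-44/13)·(0−0)) = ½·(0 + 30/13 + 0) = 15/13, so the B_3-coordinate is 5/13.

(-5/13, 1, 5/13)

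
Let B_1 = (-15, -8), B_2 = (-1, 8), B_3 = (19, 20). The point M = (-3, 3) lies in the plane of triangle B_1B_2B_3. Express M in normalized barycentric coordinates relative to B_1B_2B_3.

(1/2, 1/4, 1/4)

Signed area of the reference triangle: [B_1B_2B_3] = ½·((-15)·(8−20) + (-1)·(20−(-8)) + 19·(-8−8)) = ½·(180 − 28 − 304) = -76.
[MB_2B_3] = ½·((-3)·(8−20) + (-1)·(20−3) + 19·(3−8)) = ½·(36 − 17 − 95) = -38, so the B_1-coordinate is (-38)/(-76) = 1/2.
[B_1MB_3] = ½·((-15)·(3−20) + (-3)·(20−(-8)) + 19·(-8−3)) = ½·(255 − 84 − 209) = -19, so the B_2-coordinate is 1/4.
[B_1B_2M] = ½·((-15)·(8−3) + (-1)·(3−(-8)) + (-3)·(-8−8)) = ½·(-75 − 11 + 48) = -19, so the B_3-coordinate is 1/4.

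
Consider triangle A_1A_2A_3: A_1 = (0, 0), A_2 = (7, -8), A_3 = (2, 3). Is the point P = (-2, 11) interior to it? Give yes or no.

no

Barycentric coordinates of P: (4/37, -28/37, 61/37).
The three coordinates are positive, negative, positive; a point is interior exactly when all three are positive.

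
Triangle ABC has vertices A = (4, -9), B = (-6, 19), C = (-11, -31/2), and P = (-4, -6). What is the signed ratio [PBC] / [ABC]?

2/5

[ABC] = ½·(4·(19−(-31/2)) + (-6)·(-31/2−(-9)) + (-11)·(-9−19)) = ½·(138 + 39 + 308) = 485/2.
[PBC] = ½·((-4)·(19−(-31/2)) + (-6)·(-31/2−(-6)) + (-11)·(-6−19)) = ½·(-138 + 57 + 275) = 97, so the ratio is 97/(485/2) = 2/5.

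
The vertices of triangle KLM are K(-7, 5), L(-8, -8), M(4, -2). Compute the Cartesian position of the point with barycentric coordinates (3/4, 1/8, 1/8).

N = (3/4)·K + (1/8)·L + (1/8)·M.
x-coordinate: (3/4)·(-7) + (1/8)·(-8) + (1/8)·4 = -23/4.
y-coordinate: (3/4)·5 + (1/8)·(-8) + (1/8)·(-2) = 5/2.

(-23/4, 5/2)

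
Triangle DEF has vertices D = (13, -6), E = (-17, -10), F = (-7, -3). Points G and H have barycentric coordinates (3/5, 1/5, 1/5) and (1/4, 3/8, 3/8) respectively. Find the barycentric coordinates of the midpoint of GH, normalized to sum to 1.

Since both coordinate triples sum to 1, the midpoint's barycentrics are the componentwise average.
(3/5+1/4)/2 = 17/40; similarly 23/80 and 23/80.

(17/40, 23/80, 23/80)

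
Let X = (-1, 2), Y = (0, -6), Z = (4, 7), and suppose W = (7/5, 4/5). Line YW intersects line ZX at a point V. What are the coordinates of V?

(7/3, 16/3)

Barycentric coordinates of W with respect to XYZ: (1/5, 2/5, 2/5).
On side ZX the Y-coordinate is zero; dropping W's Y-weight 2/5 and renormalizing the remaining 2/5 : 1/5 gives weights 2/3, 1/3 on Z, X.
V = (2/3)·(4, 7) + (1/3)·(-1, 2) = (7/3, 16/3).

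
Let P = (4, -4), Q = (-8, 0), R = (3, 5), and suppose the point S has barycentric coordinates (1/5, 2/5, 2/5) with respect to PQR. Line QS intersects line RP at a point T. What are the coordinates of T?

Line QS meets RP where the Q-coordinate vanishes; zeroing S's Q-weight and renormalizing leaves R, P-weights 2/5 : 1/5 → (2/3, 1/3).
So T = (2/3)·R + (1/3)·P = (10/3, 2).

(10/3, 2)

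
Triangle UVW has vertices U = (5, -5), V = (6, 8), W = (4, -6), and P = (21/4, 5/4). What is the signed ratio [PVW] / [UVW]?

[UVW] = ½·(5·(8−(-6)) + 6·(-6−(-5)) + 4·(-5−8)) = ½·(70 − 6 − 52) = 6.
[PVW] = ½·((21/4)·(8−(-6)) + 6·(-6−(5/4)) + 4·(5/4−8)) = ½·(147/2 − 87/2 − 27) = 3/2, so the ratio is (3/2)/6 = 1/4.

1/4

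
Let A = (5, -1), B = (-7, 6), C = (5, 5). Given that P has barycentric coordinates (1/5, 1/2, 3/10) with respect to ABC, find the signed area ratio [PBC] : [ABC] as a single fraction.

The signed ratio [PBC]/[ABC] equals the barycentric coordinate of P at vertex A, which is 1/5.

1/5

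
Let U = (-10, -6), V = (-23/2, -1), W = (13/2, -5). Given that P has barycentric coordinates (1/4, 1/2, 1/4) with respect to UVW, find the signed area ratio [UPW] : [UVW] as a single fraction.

The signed ratio [UPW]/[UVW] equals the barycentric coordinate of P at vertex V, which is 1/2.

1/2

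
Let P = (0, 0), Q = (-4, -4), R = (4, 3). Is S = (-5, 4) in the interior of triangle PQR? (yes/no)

no

Barycentric coordinates of S: (71/4, -31/4, -9).
The three coordinates are positive, negative, negative; a point is interior exactly when all three are positive.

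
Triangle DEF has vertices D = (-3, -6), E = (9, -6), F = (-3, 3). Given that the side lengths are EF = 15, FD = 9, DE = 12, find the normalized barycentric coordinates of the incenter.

(5/12, 1/4, 1/3)

The incenter has barycentric coordinates proportional to the opposite side lengths: (15 : 9 : 12).
Normalizing by 15+9+12 = 36 gives (5/12, 1/4, 1/3).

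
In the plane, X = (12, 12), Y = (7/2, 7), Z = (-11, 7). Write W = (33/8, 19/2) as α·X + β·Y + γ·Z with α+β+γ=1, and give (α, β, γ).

(1/2, 1/4, 1/4)

Signed area of the reference triangle: [XYZ] = ½·(12·(7−7) + (7/2)·(7−12) + (-11)·(12−7)) = ½·(0 − 35/2 − 55) = -145/4.
[WYZ] = ½·((33/8)·(7−7) + (7/2)·(7−(19/2)) + (-11)·(19/2−7)) = ½·(0 − 35/4 − 55/2) = -145/8, so the X-coordinate is (-145/8)/(-145/4) = 1/2.
[XWZ] = ½·(12·(19/2−7) + (33/8)·(7−12) + (-11)·(12−(19/2))) = ½·(30 − 165/8 − 55/2) = -145/16, so the Y-coordinate is 1/4.
[XYW] = ½·(12·(7−(19/2)) + (7/2)·(19/2−12) + (33/8)·(12−7)) = ½·(-30 − 35/4 + 165/8) = -145/16, so the Z-coordinate is 1/4.
Check: 1/2 + 1/4 + 1/4 = 1.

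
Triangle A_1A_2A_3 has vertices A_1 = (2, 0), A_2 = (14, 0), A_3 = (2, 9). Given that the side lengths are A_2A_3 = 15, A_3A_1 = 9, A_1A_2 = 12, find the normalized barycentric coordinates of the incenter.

The incenter has barycentric coordinates proportional to the opposite side lengths: (15 : 9 : 12).
Normalizing by 15+9+12 = 36 gives (5/12, 1/4, 1/3).

(5/12, 1/4, 1/3)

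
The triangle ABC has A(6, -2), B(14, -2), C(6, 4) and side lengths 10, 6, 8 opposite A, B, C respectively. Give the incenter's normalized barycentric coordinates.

(5/12, 1/4, 1/3)

The incenter has barycentric coordinates proportional to the opposite side lengths: (10 : 6 : 8).
Normalizing by 10+6+8 = 24 gives (5/12, 1/4, 1/3).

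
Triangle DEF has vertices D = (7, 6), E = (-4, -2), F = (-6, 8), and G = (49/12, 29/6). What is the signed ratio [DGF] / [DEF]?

[DEF] = ½·(7·(-2−8) + (-4)·(8−6) + (-6)·(6−(-2))) = ½·(-70 − 8 − 48) = -63.
[DGF] = ½·(7·(29/6−8) + (49/12)·(8−6) + (-6)·(6−(29/6))) = ½·(-133/6 + 49/6 − 7) = -21/2, so the ratio is (-21/2)/(-63) = 1/6.

1/6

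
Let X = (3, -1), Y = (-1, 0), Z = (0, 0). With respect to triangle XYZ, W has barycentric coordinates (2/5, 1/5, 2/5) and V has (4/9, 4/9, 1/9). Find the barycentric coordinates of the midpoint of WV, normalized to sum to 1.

(19/45, 29/90, 23/90)

Since both coordinate triples sum to 1, the midpoint's barycentrics are the componentwise average.
(2/5+4/9)/2 = 19/45; similarly 29/90 and 23/90.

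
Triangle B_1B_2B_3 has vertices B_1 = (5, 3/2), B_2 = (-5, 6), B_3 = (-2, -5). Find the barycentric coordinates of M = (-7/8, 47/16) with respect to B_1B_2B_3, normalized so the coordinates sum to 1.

Signed area of the reference triangle: [B_1B_2B_3] = ½·(5·(6−(-5)) + (-5)·(-5−(3/2)) + (-2)·(3/2−6)) = ½·(55 + 65/2 + 9) = 193/4.
[MB_2B_3] = ½·((-7/8)·(6−(-5)) + (-5)·(-5−(47/16)) + (-2)·(47/16−6)) = ½·(-77/8 + 635/16 + 49/8) = 579/32, so the B_1-coordinate is (579/32)/(193/4) = 3/8.
[B_1MB_3] = ½·(5·(47/16−(-5)) + (-7/8)·(-5−(3/2)) + (-2)·(3/2−(47/16))) = ½·(635/16 + 91/16 + 23/8) = 193/8, so the B_2-coordinate is 1/2.
[B_1B_2M] = ½·(5·(6−(47/16)) + (-5)·(47/16−(3/2)) + (-7/8)·(3/2−6)) = ½·(245/16 − 115/16 + 63/16) = 193/32, so the B_3-coordinate is 1/8.
Check: 3/8 + 1/2 + 1/8 = 1.

(3/8, 1/2, 1/8)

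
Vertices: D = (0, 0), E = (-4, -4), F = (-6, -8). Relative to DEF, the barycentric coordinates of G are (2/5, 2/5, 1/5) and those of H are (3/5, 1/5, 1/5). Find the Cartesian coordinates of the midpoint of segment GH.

(-12/5, -14/5)

Barycentric coordinates of the midpoint are the average: (1/2, 3/10, 1/5).
Converting: (1/2)·D + (3/10)·E + (1/5)·F = (-12/5, -14/5).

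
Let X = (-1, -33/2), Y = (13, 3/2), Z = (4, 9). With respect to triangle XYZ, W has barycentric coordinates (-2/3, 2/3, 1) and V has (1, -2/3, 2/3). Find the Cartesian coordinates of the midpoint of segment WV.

(19/6, 19/4)

Barycentric coordinates of the midpoint are the average: (1/6, 0, 5/6).
Converting: (1/6)·X + 0·Y + (5/6)·Z = (19/6, 19/4).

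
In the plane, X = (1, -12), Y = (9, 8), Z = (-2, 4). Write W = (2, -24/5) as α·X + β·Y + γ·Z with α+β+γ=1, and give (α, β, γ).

Signed area of the reference triangle: [XYZ] = ½·(1·(8−4) + 9·(4−(-12)) + (-2)·(-12−8)) = ½·(4 + 144 + 40) = 94.
[WYZ] = ½·(2·(8−4) + 9·(4−(-24/5)) + (-2)·(-24/5−8)) = ½·(8 + 396/5 + 128/5) = 282/5, so the X-coordinate is (282/5)/94 = 3/5.
[XWZ] = ½·(1·(-24/5−4) + 2·(4−(-12)) + (-2)·(-12−(-24/5))) = ½·(-44/5 + 32 + 72/5) = 94/5, so the Y-coordinate is 1/5.
[XYW] = ½·(1·(8−(-24/5)) + 9·(-24/5−(-12)) + 2·(-12−8)) = ½·(64/5 + 324/5 − 40) = 94/5, so the Z-coordinate is 1/5.

(3/5, 1/5, 1/5)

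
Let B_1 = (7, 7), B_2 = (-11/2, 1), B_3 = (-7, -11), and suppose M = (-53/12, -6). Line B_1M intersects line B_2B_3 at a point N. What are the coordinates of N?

Barycentric coordinates of M with respect to B_1B_2B_3: (1/6, 1/6, 2/3).
On side B_2B_3 the B_1-coordinate is zero; dropping M's B_1-weight 1/6 and renormalizing the remaining 1/6 : 2/3 gives weights 1/5, 4/5 on B_2, B_3.
N = (1/5)·(-11/2, 1) + (4/5)·(-7, -11) = (-67/10, -43/5).

(-67/10, -43/5)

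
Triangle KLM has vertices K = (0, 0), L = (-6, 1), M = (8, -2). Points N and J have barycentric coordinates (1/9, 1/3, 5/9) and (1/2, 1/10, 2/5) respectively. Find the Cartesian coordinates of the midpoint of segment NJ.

(227/90, -133/180)

Barycentric coordinates of the midpoint are the average: (11/36, 13/60, 43/90).
Converting: (11/36)·K + (13/60)·L + (43/90)·M = (227/90, -133/180).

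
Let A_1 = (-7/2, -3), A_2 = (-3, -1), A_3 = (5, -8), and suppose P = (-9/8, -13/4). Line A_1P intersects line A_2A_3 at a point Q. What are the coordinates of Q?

Barycentric coordinates of P with respect to A_1A_2A_3: (1/4, 1/2, 1/4).
On side A_2A_3 the A_1-coordinate is zero; dropping P's A_1-weight 1/4 and renormalizing the remaining 1/2 : 1/4 gives weights 2/3, 1/3 on A_2, A_3.
Q = (2/3)·(-3, -1) + (1/3)·(5, -8) = (-1/3, -10/3).

(-1/3, -10/3)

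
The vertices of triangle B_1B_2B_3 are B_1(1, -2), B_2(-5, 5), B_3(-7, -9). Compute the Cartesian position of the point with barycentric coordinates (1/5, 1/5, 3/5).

M = (1/5)·B_1 + (1/5)·B_2 + (3/5)·B_3.
x-coordinate: (1/5)·1 + (1/5)·(-5) + (3/5)·(-7) = -5.
y-coordinate: (1/5)·(-2) + (1/5)·5 + (3/5)·(-9) = -24/5.

(-5, -24/5)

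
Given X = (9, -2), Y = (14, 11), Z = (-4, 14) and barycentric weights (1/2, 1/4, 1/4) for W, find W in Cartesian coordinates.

(7, 21/4)

W = (1/2)·X + (1/4)·Y + (1/4)·Z.
x-coordinate: (1/2)·9 + (1/4)·14 + (1/4)·(-4) = 7.
y-coordinate: (1/2)·(-2) + (1/4)·11 + (1/4)·14 = 21/4.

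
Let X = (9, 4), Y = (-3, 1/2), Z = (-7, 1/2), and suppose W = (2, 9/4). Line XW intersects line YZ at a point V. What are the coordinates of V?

Barycentric coordinates of W with respect to XYZ: (1/2, 1/4, 1/4).
On side YZ the X-coordinate is zero; dropping W's X-weight 1/2 and renormalizing the remaining 1/4 : 1/4 gives weights 1/2, 1/2 on Y, Z.
V = (1/2)·(-3, 1/2) + (1/2)·(-7, 1/2) = (-5, 1/2).

(-5, 1/2)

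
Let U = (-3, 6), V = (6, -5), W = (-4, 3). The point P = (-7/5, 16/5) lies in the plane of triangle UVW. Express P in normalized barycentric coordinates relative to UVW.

(3/5, 1/5, 1/5)

Signed area of the reference triangle: [UVW] = ½·((-3)·(-5−3) + 6·(3−6) + (-4)·(6−(-5))) = ½·(24 − 18 − 44) = -19.
[PVW] = ½·((-7/5)·(-5−3) + 6·(3−(16/5)) + (-4)·(16/5−(-5))) = ½·(56/5 − 6/5 − 164/5) = -57/5, so the U-coordinate is (-57/5)/(-19) = 3/5.
[UPW] = ½·((-3)·(16/5−3) + (-7/5)·(3−6) + (-4)·(6−(16/5))) = ½·(-3/5 + 21/5 − 56/5) = -19/5, so the V-coordinate is 1/5.
[UVP] = ½·((-3)·(-5−(16/5)) + 6·(16/5−6) + (-7/5)·(6−(-5))) = ½·(123/5 − 84/5 − 77/5) = -19/5, so the W-coordinate is 1/5.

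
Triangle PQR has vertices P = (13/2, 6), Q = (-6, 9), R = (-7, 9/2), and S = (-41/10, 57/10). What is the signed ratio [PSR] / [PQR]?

[PQR] = ½·((13/2)·(9−(9/2)) + (-6)·(9/2−6) + (-7)·(6−9)) = ½·(117/4 + 9 + 21) = 237/8.
[PSR] = ½·((13/2)·(57/10−(9/2)) + (-41/10)·(9/2−6) + (-7)·(6−(57/10))) = ½·(39/5 + 123/20 − 21/10) = 237/40, so the ratio is (237/40)/(237/8) = 1/5.

1/5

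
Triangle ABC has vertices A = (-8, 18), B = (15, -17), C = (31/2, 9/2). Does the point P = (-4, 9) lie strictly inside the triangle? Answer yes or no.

no

Barycentric coordinates of P: (843/1024, 315/1024, -67/512).
The three coordinates are positive, positive, negative; a point is interior exactly when all three are positive.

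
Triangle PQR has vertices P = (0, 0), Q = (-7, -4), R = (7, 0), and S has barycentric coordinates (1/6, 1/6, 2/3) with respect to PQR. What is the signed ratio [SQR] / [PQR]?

1/6

The signed ratio [SQR]/[PQR] equals the barycentric coordinate of S at vertex P, which is 1/6.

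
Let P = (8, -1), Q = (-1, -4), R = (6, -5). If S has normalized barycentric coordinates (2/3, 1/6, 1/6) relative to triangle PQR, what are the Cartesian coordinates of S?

(37/6, -13/6)

S = (2/3)·P + (1/6)·Q + (1/6)·R.
x-coordinate: (2/3)·8 + (1/6)·(-1) + (1/6)·6 = 37/6.
y-coordinate: (2/3)·(-1) + (1/6)·(-4) + (1/6)·(-5) = -13/6.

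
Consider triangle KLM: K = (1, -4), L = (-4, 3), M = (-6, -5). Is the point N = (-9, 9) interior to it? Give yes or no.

no

Barycentric coordinates of N: (-26/27, 101/54, 5/54).
The three coordinates are negative, positive, positive; a point is interior exactly when all three are positive.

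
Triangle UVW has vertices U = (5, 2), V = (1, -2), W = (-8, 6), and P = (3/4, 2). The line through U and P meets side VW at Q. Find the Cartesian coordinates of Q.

(-7/2, 2)

Barycentric coordinates of P with respect to UVW: (1/2, 1/4, 1/4).
On side VW the U-coordinate is zero; dropping P's U-weight 1/2 and renormalizing the remaining 1/4 : 1/4 gives weights 1/2, 1/2 on V, W.
Q = (1/2)·(1, -2) + (1/2)·(-8, 6) = (-7/2, 2).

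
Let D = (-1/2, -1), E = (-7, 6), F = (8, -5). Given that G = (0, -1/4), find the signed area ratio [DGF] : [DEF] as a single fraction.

1/4

[DEF] = ½·((-1/2)·(6−(-5)) + (-7)·(-5−(-1)) + 8·(-1−6)) = ½·(-11/2 + 28 − 56) = -67/4.
[DGF] = ½·((-1/2)·(-1/4−(-5)) + 0·(-5−(-1)) + 8·(-1−(-1/4))) = ½·(-19/8 + 0 − 6) = -67/16, so the ratio is (-67/16)/(-67/4) = 1/4.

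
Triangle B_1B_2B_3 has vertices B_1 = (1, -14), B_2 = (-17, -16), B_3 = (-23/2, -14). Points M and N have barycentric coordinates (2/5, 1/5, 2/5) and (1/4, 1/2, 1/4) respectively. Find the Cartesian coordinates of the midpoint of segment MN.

(-749/80, -147/10)

Barycentric coordinates of the midpoint are the average: (13/40, 7/20, 13/40).
Converting: (13/40)·B_1 + (7/20)·B_2 + (13/40)·B_3 = (-749/80, -147/10).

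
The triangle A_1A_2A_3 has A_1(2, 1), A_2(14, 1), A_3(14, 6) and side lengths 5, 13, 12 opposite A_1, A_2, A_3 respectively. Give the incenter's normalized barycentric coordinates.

(1/6, 13/30, 2/5)

The incenter has barycentric coordinates proportional to the opposite side lengths: (5 : 13 : 12).
Normalizing by 5+13+12 = 30 gives (1/6, 13/30, 2/5).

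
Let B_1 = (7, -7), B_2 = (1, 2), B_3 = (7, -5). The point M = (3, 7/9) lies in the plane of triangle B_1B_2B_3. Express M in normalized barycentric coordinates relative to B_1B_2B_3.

(-5/9, 2/3, 8/9)

Signed area of the reference triangle: [B_1B_2B_3] = ½·(7·(2−(-5)) + 1·(-5−(-7)) + 7·(-7−2)) = ½·(49 + 2 − 63) = -6.
[MB_2B_3] = ½·(3·(2−(-5)) + 1·(-5−(7/9)) + 7·(7/9−2)) = ½·(21 − 52/9 − 77/9) = 10/3, so the B_1-coordinate is (10/3)/(-6) = -5/9.
[B_1MB_3] = ½·(7·(7/9−(-5)) + 3·(-5−(-7)) + 7·(-7−(7/9))) = ½·(364/9 + 6 − 490/9) = -4, so the B_2-coordinate is 2/3.
[B_1B_2M] = ½·(7·(2−(7/9)) + 1·(7/9−(-7)) + 3·(-7−2)) = ½·(77/9 + 70/9 − 27) = -16/3, so the B_3-coordinate is 8/9.
Check: -5/9 + 2/3 + 8/9 = 1.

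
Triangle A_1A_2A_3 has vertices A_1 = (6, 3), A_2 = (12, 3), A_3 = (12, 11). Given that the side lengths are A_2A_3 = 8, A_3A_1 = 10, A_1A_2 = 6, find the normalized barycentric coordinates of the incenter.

(1/3, 5/12, 1/4)

The incenter has barycentric coordinates proportional to the opposite side lengths: (8 : 10 : 6).
Normalizing by 8+10+6 = 24 gives (1/3, 5/12, 1/4).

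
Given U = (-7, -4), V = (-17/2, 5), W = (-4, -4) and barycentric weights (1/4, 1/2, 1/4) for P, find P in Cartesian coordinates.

P = (1/4)·U + (1/2)·V + (1/4)·W.
x-coordinate: (1/4)·(-7) + (1/2)·(-17/2) + (1/4)·(-4) = -7.
y-coordinate: (1/4)·(-4) + (1/2)·5 + (1/4)·(-4) = 1/2.

(-7, 1/2)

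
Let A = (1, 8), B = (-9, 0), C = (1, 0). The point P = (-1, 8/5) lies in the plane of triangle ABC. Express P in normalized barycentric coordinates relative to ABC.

(1/5, 1/5, 3/5)

Signed area of the reference triangle: [ABC] = ½·(1·(0−0) + (-9)·(0−8) + 1·(8−0)) = ½·(0 + 72 + 8) = 40.
[PBC] = ½·((-1)·(0−0) + (-9)·(0−(8/5)) + 1·(8/5−0)) = ½·(0 + 72/5 + 8/5) = 8, so the A-coordinate is 8/40 = 1/5.
[APC] = ½·(1·(8/5−0) + (-1)·(0−8) + 1·(8−(8/5))) = ½·(8/5 + 8 + 32/5) = 8, so the B-coordinate is 1/5.
[ABP] = ½·(1·(0−(8/5)) + (-9)·(8/5−8) + (-1)·(8−0)) = ½·(-8/5 + 288/5 − 8) = 24, so the C-coordinate is 3/5.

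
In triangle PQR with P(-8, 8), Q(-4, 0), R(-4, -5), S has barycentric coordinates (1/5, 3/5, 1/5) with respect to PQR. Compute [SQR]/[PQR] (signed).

1/5

The signed ratio [SQR]/[PQR] equals the barycentric coordinate of S at vertex P, which is 1/5.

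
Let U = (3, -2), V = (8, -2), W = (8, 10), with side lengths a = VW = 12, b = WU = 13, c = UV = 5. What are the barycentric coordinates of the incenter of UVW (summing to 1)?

(2/5, 13/30, 1/6)

The incenter has barycentric coordinates proportional to the opposite side lengths: (12 : 13 : 5).
Normalizing by 12+13+5 = 30 gives (2/5, 13/30, 1/6).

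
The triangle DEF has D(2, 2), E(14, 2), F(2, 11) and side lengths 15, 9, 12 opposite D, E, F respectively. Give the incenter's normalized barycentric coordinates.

The incenter has barycentric coordinates proportional to the opposite side lengths: (15 : 9 : 12).
Normalizing by 15+9+12 = 36 gives (5/12, 1/4, 1/3).

(5/12, 1/4, 1/3)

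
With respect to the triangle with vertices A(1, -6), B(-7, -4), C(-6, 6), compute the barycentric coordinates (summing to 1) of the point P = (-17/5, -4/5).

(2/5, 1/5, 2/5)

Signed area of the reference triangle: [ABC] = ½·(1·(-4−6) + (-7)·(6−(-6)) + (-6)·(-6−(-4))) = ½·(-10 − 84 + 12) = -41.
[PBC] = ½·((-17/5)·(-4−6) + (-7)·(6−(-4/5)) + (-6)·(-4/5−(-4))) = ½·(34 − 238/5 − 96/5) = -82/5, so the A-coordinate is (-82/5)/(-41) = 2/5.
[APC] = ½·(1·(-4/5−6) + (-17/5)·(6−(-6)) + (-6)·(-6−(-4/5))) = ½·(-34/5 − 204/5 + 156/5) = -41/5, so the B-coordinate is 1/5.
[ABP] = ½·(1·(-4−(-4/5)) + (-7)·(-4/5−(-6)) + (-17/5)·(-6−(-4))) = ½·(-16/5 − 182/5 + 34/5) = -82/5, so the C-coordinate is 2/5.
Check: 2/5 + 1/5 + 2/5 = 1.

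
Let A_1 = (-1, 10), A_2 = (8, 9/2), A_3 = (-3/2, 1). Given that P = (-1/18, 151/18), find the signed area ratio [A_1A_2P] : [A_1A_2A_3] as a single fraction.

1/9

[A_1A_2A_3] = ½·((-1)·(9/2−1) + 8·(1−10) + (-3/2)·(10−(9/2))) = ½·(-7/2 − 72 − 33/4) = -335/8.
[A_1A_2P] = ½·((-1)·(9/2−(151/18)) + 8·(151/18−10) + (-1/18)·(10−(9/2))) = ½·(35/9 − 116/9 − 11/36) = -335/72, so the ratio is (-335/72)/(-335/8) = 1/9.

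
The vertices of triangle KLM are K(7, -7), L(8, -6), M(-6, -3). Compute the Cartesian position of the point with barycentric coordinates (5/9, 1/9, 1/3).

(25/9, -50/9)

N = (5/9)·K + (1/9)·L + (1/3)·M.
x-coordinate: (5/9)·7 + (1/9)·8 + (1/3)·(-6) = 25/9.
y-coordinate: (5/9)·(-7) + (1/9)·(-6) + (1/3)·(-3) = -50/9.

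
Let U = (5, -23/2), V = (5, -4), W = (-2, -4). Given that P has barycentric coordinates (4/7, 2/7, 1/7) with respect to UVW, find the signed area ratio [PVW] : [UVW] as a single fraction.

The signed ratio [PVW]/[UVW] equals the barycentric coordinate of P at vertex U, which is 4/7.

4/7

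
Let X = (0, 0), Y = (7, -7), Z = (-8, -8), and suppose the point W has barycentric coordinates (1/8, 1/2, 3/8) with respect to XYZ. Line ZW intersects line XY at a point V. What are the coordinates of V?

(28/5, -28/5)

Line ZW meets XY where the Z-coordinate vanishes; zeroing W's Z-weight and renormalizing leaves X, Y-weights 1/8 : 1/2 → (1/5, 4/5).
So V = (1/5)·X + (4/5)·Y = (28/5, -28/5).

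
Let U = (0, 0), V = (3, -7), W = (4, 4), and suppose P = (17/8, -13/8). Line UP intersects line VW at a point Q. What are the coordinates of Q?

Barycentric coordinates of P with respect to UVW: (3/8, 3/8, 1/4).
On side VW the U-coordinate is zero; dropping P's U-weight 3/8 and renormalizing the remaining 3/8 : 1/4 gives weights 3/5, 2/5 on V, W.
Q = (3/5)·(3, -7) + (2/5)·(4, 4) = (17/5, -13/5).

(17/5, -13/5)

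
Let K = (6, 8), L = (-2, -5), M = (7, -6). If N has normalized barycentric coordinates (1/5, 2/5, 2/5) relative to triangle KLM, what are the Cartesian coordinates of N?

(16/5, -14/5)

N = (1/5)·K + (2/5)·L + (2/5)·M.
x-coordinate: (1/5)·6 + (2/5)·(-2) + (2/5)·7 = 16/5.
y-coordinate: (1/5)·8 + (2/5)·(-5) + (2/5)·(-6) = -14/5.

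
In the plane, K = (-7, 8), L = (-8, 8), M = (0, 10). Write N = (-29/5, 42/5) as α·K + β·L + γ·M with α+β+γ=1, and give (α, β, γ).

Signed area of the reference triangle: [KLM] = ½·((-7)·(8−10) + (-8)·(10−8) + 0·(8−8)) = ½·(14 − 16 + 0) = -1.
[NLM] = ½·((-29/5)·(8−10) + (-8)·(10−(42/5)) + 0·(42/5−8)) = ½·(58/5 − 64/5 + 0) = -3/5, so the K-coordinate is (-3/5)/(-1) = 3/5.
[KNM] = ½·((-7)·(42/5−10) + (-29/5)·(10−8) + 0·(8−(42/5))) = ½·(56/5 − 58/5 + 0) = -1/5, so the L-coordinate is 1/5.
[KLN] = ½·((-7)·(8−(42/5)) + (-8)·(42/5−8) + (-29/5)·(8−8)) = ½·(14/5 − 16/5 + 0) = -1/5, so the M-coordinate is 1/5.

(3/5, 1/5, 1/5)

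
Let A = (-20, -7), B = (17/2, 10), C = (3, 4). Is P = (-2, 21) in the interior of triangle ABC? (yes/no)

Barycentric coordinates of P: (247/155, 892/155, -984/155).
The three coordinates are positive, positive, negative; a point is interior exactly when all three are positive.

no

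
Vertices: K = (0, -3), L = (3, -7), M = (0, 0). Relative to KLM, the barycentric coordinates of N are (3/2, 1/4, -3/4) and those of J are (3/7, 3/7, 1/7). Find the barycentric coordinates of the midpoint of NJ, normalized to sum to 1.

Since both coordinate triples sum to 1, the midpoint's barycentrics are the componentwise average.
(3/2+3/7)/2 = 27/28; similarly 19/56 and -17/56.

(27/28, 19/56, -17/56)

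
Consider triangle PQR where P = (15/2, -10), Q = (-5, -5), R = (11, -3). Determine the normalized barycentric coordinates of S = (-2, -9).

(2/3, 2/3, -1/3)

Signed area of the reference triangle: [PQR] = ½·((15/2)·(-5−(-3)) + (-5)·(-3−(-10)) + 11·(-10−(-5))) = ½·(-15 − 35 − 55) = -105/2.
[SQR] = ½·((-2)·(-5−(-3)) + (-5)·(-3−(-9)) + 11·(-9−(-5))) = ½·(4 − 30 − 44) = -35, so the P-coordinate is (-35)/(-105/2) = 2/3.
[PSR] = ½·((15/2)·(-9−(-3)) + (-2)·(-3−(-10)) + 11·(-10−(-9))) = ½·(-45 − 14 − 11) = -35, so the Q-coordinate is 2/3.
[PQS] = ½·((15/2)·(-5−(-9)) + (-5)·(-9−(-10)) + (-2)·(-10−(-5))) = ½·(30 − 5 + 10) = 35/2, so the R-coordinate is -1/3.
Check: 2/3 + 2/3 − 1/3 = 1.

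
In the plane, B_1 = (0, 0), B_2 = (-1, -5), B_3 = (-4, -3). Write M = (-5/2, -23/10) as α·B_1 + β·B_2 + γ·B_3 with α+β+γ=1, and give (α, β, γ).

(3/10, 1/10, 3/5)

Signed area of the reference triangle: [B_1B_2B_3] = ½·(0·(-5−(-3)) + (-1)·(-3−0) + (-4)·(0−(-5))) = ½·(0 + 3 − 20) = -17/2.
[MB_2B_3] = ½·((-5/2)·(-5−(-3)) + (-1)·(-3−(-23/10)) + (-4)·(-23/10−(-5))) = ½·(5 + 7/10 − 54/5) = -51/20, so the B_1-coordinate is (-51/20)/(-17/2) = 3/10.
[B_1MB_3] = ½·(0·(-23/10−(-3)) + (-5/2)·(-3−0) + (-4)·(0−(-23/10))) = ½·(0 + 15/2 − 46/5) = -17/20, so the B_2-coordinate is 1/10.
[B_1B_2M] = ½·(0·(-5−(-23/10)) + (-1)·(-23/10−0) + (-5/2)·(0−(-5))) = ½·(0 + 23/10 − 25/2) = -51/10, so the B_3-coordinate is 3/5.
Check: 3/10 + 1/10 + 3/5 = 1.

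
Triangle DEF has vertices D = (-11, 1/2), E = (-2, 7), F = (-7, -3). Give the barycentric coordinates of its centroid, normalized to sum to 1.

The centroid is the average of the vertices, so each weight is 1/3.

(1/3, 1/3, 1/3)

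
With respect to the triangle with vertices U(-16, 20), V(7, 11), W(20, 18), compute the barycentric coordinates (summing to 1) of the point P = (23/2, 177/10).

Signed area of the reference triangle: [UVW] = ½·((-16)·(11−18) + 7·(18−20) + 20·(20−11)) = ½·(112 − 14 + 180) = 139.
[PVW] = ½·((23/2)·(11−18) + 7·(18−(177/10)) + 20·(177/10−11)) = ½·(-161/2 + 21/10 + 134) = 139/5, so the U-coordinate is (139/5)/139 = 1/5.
[UPW] = ½·((-16)·(177/10−18) + (23/2)·(18−20) + 20·(20−(177/10))) = ½·(24/5 − 23 + 46) = 139/10, so the V-coordinate is 1/10.
[UVP] = ½·((-16)·(11−(177/10)) + 7·(177/10−20) + (23/2)·(20−11)) = ½·(536/5 − 161/10 + 207/2) = 973/10, so the W-coordinate is 7/10.
Check: 1/5 + 1/10 + 7/10 = 1.

(1/5, 1/10, 7/10)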